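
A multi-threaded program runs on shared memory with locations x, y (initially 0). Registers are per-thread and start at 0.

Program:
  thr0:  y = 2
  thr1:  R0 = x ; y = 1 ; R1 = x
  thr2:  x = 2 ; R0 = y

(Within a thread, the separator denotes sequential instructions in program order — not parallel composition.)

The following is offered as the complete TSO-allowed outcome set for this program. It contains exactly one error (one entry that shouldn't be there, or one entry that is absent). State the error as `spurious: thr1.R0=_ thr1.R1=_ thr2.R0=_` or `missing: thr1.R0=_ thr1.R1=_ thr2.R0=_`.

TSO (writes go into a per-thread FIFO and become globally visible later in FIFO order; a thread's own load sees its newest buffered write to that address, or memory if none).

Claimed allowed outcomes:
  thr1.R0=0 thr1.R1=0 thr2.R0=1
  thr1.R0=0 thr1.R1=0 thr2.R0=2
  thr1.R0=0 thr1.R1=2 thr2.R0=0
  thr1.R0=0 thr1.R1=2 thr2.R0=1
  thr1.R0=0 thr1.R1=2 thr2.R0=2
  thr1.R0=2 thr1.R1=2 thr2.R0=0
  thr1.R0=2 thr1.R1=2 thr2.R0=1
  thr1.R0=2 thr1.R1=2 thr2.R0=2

missing: thr1.R0=0 thr1.R1=0 thr2.R0=0

outcome vector order: (thr1.R0,thr1.R1,thr2.R0)
TSO (9): 000, 001, 002, 020, 021, 022, 220, 221, 222
TSO∖claimed = {000}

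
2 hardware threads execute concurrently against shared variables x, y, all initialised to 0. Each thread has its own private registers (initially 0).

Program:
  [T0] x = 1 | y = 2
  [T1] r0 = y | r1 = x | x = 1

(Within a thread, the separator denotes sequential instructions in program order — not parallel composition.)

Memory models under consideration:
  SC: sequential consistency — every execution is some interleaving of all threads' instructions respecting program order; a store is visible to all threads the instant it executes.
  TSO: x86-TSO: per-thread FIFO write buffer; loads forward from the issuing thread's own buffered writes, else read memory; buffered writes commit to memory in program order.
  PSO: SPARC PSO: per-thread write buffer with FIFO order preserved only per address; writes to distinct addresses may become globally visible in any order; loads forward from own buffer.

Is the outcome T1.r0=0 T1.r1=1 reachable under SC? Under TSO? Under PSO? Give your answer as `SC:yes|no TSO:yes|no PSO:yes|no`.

SC:yes TSO:yes PSO:yes

outcome vector order: (T1.r0,T1.r1)
under SC → 0/0 0/1 2/1
under TSO → 0/0 0/1 2/1
under PSO → 0/0 0/1 2/0 2/1
target 0/1 ∈ {SC,TSO,PSO}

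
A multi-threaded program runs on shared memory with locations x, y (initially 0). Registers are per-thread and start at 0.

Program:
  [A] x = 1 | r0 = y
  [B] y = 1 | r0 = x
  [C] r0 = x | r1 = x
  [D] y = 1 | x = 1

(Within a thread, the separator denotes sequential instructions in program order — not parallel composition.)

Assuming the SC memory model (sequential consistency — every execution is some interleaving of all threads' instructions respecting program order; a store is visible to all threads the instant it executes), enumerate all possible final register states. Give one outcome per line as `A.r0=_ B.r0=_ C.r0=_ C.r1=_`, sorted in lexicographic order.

A.r0=0 B.r0=1 C.r0=0 C.r1=0
A.r0=0 B.r0=1 C.r0=0 C.r1=1
A.r0=0 B.r0=1 C.r0=1 C.r1=1
A.r0=1 B.r0=0 C.r0=0 C.r1=0
A.r0=1 B.r0=0 C.r0=0 C.r1=1
A.r0=1 B.r0=0 C.r0=1 C.r1=1
A.r0=1 B.r0=1 C.r0=0 C.r1=0
A.r0=1 B.r0=1 C.r0=0 C.r1=1
A.r0=1 B.r0=1 C.r0=1 C.r1=1

outcome vector order: (A.r0,B.r0,C.r0,C.r1)
|SC outcomes| = 9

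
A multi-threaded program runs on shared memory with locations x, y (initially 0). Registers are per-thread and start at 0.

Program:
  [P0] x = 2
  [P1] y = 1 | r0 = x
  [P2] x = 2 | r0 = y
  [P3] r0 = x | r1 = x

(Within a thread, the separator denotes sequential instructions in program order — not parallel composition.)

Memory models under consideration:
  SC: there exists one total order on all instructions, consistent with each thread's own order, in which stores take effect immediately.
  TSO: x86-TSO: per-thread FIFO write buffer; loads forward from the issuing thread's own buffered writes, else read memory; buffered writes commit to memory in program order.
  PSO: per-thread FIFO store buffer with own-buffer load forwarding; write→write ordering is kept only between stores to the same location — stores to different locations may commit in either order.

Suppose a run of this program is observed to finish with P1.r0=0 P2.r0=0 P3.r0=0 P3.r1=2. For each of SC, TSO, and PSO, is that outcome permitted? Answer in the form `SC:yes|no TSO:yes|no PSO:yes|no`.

outcome vector order: (P1.r0,P2.r0,P3.r0,P3.r1)
SC: 9 outcomes — {<0 1 0 0>; <0 1 0 2>; <0 1 2 2>; <2 0 0 0>; <2 0 0 2>; <2 0 2 2>; <2 1 0 0>; <2 1 0 2>; <2 1 2 2>}
TSO: 12 outcomes — {<0 0 0 0>; <0 0 0 2>; <0 0 2 2>; <0 1 0 0>; <0 1 0 2>; <0 1 2 2>; <2 0 0 0>; <2 0 0 2>; <2 0 2 2>; <2 1 0 0>; <2 1 0 2>; <2 1 2 2>}
PSO: 12 outcomes — {<0 0 0 0>; <0 0 0 2>; <0 0 2 2>; <0 1 0 0>; <0 1 0 2>; <0 1 2 2>; <2 0 0 0>; <2 0 0 2>; <2 0 2 2>; <2 1 0 0>; <2 1 0 2>; <2 1 2 2>}
target <0 0 0 2> ∈ {TSO,PSO}

SC:no TSO:yes PSO:yes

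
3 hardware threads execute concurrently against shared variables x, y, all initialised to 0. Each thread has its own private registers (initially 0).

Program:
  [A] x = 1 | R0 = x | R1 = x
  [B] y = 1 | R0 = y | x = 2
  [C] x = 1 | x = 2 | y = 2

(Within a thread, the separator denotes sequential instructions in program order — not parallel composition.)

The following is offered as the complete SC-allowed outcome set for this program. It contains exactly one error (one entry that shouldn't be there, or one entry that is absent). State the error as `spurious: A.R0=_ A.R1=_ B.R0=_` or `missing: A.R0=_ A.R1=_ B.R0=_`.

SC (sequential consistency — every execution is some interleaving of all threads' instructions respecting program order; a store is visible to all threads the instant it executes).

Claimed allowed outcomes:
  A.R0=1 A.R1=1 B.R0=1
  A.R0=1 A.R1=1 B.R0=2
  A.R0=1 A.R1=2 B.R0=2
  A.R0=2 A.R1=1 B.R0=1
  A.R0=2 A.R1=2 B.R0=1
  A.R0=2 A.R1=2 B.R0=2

missing: A.R0=1 A.R1=2 B.R0=1

outcome vector order: (A.R0,A.R1,B.R0)
SC (7): 1/1/1, 1/1/2, 1/2/1, 1/2/2, 2/1/1, 2/2/1, 2/2/2
SC∖claimed = {1/2/1}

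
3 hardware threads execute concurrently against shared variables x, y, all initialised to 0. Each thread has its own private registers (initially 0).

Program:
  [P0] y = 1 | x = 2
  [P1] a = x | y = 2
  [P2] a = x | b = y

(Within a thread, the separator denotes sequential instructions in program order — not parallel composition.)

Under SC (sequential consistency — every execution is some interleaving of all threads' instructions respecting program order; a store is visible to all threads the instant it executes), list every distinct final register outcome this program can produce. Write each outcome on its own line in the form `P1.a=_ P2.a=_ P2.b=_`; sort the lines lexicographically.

outcome vector order: (P1.a,P2.a,P2.b)
|SC outcomes| = 10

P1.a=0 P2.a=0 P2.b=0
P1.a=0 P2.a=0 P2.b=1
P1.a=0 P2.a=0 P2.b=2
P1.a=0 P2.a=2 P2.b=1
P1.a=0 P2.a=2 P2.b=2
P1.a=2 P2.a=0 P2.b=0
P1.a=2 P2.a=0 P2.b=1
P1.a=2 P2.a=0 P2.b=2
P1.a=2 P2.a=2 P2.b=1
P1.a=2 P2.a=2 P2.b=2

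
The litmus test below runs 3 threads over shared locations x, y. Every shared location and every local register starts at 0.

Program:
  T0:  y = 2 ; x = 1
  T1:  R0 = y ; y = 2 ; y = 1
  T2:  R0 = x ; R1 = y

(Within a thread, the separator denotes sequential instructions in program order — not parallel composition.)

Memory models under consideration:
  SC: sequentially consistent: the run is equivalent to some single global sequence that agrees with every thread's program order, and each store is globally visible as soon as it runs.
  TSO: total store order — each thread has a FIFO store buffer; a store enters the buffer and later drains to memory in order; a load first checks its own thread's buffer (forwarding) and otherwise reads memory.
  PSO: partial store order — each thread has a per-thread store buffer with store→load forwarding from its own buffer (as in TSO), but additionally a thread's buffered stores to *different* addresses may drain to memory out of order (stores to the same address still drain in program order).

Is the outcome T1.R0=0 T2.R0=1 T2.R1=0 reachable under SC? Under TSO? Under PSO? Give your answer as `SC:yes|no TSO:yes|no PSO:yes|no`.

SC:no TSO:no PSO:yes

outcome vector order: (T1.R0,T2.R0,T2.R1)
SC (10): (0,0,0), (0,0,1), (0,0,2), (0,1,1), (0,1,2), (2,0,0), (2,0,1), (2,0,2), (2,1,1), (2,1,2)
TSO (10): (0,0,0), (0,0,1), (0,0,2), (0,1,1), (0,1,2), (2,0,0), (2,0,1), (2,0,2), (2,1,1), (2,1,2)
PSO (12): (0,0,0), (0,0,1), (0,0,2), (0,1,0), (0,1,1), (0,1,2), (2,0,0), (2,0,1), (2,0,2), (2,1,0), (2,1,1), (2,1,2)
target (0,1,0) ∈ {PSO}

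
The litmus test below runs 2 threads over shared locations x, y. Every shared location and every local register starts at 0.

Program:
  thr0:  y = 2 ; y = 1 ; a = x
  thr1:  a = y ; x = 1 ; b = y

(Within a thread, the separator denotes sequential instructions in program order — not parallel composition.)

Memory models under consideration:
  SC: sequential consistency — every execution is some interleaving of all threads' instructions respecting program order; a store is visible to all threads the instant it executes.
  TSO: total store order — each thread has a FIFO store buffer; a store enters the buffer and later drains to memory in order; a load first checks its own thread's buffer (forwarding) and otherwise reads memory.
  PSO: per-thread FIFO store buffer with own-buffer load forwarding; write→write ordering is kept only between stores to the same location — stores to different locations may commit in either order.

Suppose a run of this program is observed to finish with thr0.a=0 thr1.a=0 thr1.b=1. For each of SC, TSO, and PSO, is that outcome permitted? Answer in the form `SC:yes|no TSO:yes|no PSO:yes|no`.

SC:yes TSO:yes PSO:yes

outcome vector order: (thr0.a,thr1.a,thr1.b)
SC: 9 outcomes — {<0 0 1>, <0 1 1>, <0 2 1>, <1 0 0>, <1 0 1>, <1 0 2>, <1 1 1>, <1 2 1>, <1 2 2>}
TSO: 12 outcomes — {<0 0 0>, <0 0 1>, <0 0 2>, <0 1 1>, <0 2 1>, <0 2 2>, <1 0 0>, <1 0 1>, <1 0 2>, <1 1 1>, <1 2 1>, <1 2 2>}
PSO: 12 outcomes — {<0 0 0>, <0 0 1>, <0 0 2>, <0 1 1>, <0 2 1>, <0 2 2>, <1 0 0>, <1 0 1>, <1 0 2>, <1 1 1>, <1 2 1>, <1 2 2>}
target <0 0 1> ∈ {SC,TSO,PSO}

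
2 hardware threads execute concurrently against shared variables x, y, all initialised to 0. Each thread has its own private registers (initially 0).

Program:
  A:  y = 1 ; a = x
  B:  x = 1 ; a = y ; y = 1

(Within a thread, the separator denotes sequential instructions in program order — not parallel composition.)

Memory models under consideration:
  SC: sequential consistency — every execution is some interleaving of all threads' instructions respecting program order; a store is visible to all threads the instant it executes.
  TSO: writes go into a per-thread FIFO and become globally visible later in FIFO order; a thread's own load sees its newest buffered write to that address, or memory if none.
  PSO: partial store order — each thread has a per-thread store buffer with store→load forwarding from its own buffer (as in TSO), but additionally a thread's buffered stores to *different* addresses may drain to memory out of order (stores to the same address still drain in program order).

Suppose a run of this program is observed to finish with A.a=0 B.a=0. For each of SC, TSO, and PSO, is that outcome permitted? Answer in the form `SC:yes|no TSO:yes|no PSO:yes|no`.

outcome vector order: (A.a,B.a)
[SC] allowed = {(0,1); (1,0); (1,1)}
[TSO] allowed = {(0,0); (0,1); (1,0); (1,1)}
[PSO] allowed = {(0,0); (0,1); (1,0); (1,1)}
target (0,0) ∈ {TSO,PSO}

SC:no TSO:yes PSO:yes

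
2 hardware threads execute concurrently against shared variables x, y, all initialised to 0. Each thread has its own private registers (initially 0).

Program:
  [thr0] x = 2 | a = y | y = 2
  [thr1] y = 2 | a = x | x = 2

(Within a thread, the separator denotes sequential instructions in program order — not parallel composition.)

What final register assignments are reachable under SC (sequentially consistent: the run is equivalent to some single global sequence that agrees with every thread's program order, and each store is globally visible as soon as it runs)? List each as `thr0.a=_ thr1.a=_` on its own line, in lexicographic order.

thr0.a=0 thr1.a=2
thr0.a=2 thr1.a=0
thr0.a=2 thr1.a=2

outcome vector order: (thr0.a,thr1.a)
|SC outcomes| = 3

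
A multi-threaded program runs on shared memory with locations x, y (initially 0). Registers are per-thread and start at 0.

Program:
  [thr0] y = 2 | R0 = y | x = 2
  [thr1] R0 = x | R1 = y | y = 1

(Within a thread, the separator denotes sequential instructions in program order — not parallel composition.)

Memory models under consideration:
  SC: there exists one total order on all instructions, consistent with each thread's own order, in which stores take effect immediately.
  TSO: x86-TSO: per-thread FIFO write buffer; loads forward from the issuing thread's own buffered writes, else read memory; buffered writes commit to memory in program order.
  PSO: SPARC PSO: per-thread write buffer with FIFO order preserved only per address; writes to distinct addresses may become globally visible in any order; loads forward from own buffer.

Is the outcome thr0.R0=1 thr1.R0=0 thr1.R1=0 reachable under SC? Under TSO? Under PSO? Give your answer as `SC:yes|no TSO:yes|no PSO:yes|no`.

outcome vector order: (thr0.R0,thr1.R0,thr1.R1)
[SC] allowed = {(1,0,0); (1,0,2); (2,0,0); (2,0,2); (2,2,2)}
[TSO] allowed = {(1,0,0); (1,0,2); (2,0,0); (2,0,2); (2,2,2)}
[PSO] allowed = {(1,0,0); (1,0,2); (2,0,0); (2,0,2); (2,2,0); (2,2,2)}
target (1,0,0) ∈ {SC,TSO,PSO}

SC:yes TSO:yes PSO:yes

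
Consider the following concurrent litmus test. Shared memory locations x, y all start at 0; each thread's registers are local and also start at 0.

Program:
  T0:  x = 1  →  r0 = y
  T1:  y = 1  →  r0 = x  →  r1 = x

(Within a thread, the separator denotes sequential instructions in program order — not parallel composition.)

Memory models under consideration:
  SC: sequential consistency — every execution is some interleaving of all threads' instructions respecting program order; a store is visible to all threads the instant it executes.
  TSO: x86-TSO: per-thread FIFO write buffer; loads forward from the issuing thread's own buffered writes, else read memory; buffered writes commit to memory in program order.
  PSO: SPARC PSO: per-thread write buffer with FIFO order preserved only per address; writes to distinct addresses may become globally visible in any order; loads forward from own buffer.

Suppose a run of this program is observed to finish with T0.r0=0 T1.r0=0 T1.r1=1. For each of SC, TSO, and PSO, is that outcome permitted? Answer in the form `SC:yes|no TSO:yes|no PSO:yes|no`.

SC:no TSO:yes PSO:yes

outcome vector order: (T0.r0,T1.r0,T1.r1)
under SC → 0/1/1; 1/0/0; 1/0/1; 1/1/1
under TSO → 0/0/0; 0/0/1; 0/1/1; 1/0/0; 1/0/1; 1/1/1
under PSO → 0/0/0; 0/0/1; 0/1/1; 1/0/0; 1/0/1; 1/1/1
target 0/0/1 ∈ {TSO,PSO}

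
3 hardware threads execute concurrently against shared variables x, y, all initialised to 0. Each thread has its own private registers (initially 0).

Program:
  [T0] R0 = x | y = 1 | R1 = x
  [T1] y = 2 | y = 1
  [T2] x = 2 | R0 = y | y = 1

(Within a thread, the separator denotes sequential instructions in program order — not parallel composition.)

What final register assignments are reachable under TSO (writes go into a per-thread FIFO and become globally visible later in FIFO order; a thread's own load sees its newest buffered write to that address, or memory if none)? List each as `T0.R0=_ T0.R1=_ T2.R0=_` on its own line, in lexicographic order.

T0.R0=0 T0.R1=0 T2.R0=0
T0.R0=0 T0.R1=0 T2.R0=1
T0.R0=0 T0.R1=0 T2.R0=2
T0.R0=0 T0.R1=2 T2.R0=0
T0.R0=0 T0.R1=2 T2.R0=1
T0.R0=0 T0.R1=2 T2.R0=2
T0.R0=2 T0.R1=2 T2.R0=0
T0.R0=2 T0.R1=2 T2.R0=1
T0.R0=2 T0.R1=2 T2.R0=2

outcome vector order: (T0.R0,T0.R1,T2.R0)
|TSO outcomes| = 9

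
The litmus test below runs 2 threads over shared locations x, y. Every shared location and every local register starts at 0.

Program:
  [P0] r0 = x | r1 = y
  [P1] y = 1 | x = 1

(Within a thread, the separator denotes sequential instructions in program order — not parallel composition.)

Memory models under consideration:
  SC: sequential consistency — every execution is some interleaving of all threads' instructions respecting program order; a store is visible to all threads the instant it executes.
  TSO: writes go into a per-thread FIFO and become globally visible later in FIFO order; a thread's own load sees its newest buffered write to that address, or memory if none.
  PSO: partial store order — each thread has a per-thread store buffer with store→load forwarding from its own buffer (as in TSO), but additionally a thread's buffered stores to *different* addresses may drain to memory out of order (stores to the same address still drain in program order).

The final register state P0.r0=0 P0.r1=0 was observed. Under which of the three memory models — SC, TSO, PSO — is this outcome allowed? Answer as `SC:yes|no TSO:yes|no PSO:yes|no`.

SC:yes TSO:yes PSO:yes

outcome vector order: (P0.r0,P0.r1)
SC (3): <0 0>; <0 1>; <1 1>
TSO (3): <0 0>; <0 1>; <1 1>
PSO (4): <0 0>; <0 1>; <1 0>; <1 1>
target <0 0> ∈ {SC,TSO,PSO}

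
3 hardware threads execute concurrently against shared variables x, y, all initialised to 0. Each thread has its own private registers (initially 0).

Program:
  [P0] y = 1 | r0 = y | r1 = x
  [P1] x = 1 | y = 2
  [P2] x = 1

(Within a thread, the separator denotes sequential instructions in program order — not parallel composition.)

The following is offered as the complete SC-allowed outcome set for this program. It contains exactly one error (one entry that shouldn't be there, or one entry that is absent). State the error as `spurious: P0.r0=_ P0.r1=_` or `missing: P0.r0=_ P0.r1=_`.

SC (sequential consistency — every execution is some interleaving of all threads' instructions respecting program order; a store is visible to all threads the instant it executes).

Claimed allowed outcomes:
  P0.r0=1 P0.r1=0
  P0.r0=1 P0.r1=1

outcome vector order: (P0.r0,P0.r1)
under SC → <1 0> <1 1> <2 1>
SC∖claimed = {<2 1>}

missing: P0.r0=2 P0.r1=1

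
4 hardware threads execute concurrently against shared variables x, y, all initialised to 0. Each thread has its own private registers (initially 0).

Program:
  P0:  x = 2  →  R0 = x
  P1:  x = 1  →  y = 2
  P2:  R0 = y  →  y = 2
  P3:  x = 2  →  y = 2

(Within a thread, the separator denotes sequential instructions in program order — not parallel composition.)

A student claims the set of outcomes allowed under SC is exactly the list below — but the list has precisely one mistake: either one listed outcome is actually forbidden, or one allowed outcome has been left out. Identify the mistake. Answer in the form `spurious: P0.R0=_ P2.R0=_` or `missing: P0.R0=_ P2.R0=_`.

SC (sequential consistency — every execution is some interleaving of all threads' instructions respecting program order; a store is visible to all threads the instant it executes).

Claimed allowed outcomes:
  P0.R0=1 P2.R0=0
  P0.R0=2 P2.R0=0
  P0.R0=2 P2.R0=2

outcome vector order: (P0.R0,P2.R0)
SC: 4 outcomes — {1/0; 1/2; 2/0; 2/2}
SC∖claimed = {1/2}

missing: P0.R0=1 P2.R0=2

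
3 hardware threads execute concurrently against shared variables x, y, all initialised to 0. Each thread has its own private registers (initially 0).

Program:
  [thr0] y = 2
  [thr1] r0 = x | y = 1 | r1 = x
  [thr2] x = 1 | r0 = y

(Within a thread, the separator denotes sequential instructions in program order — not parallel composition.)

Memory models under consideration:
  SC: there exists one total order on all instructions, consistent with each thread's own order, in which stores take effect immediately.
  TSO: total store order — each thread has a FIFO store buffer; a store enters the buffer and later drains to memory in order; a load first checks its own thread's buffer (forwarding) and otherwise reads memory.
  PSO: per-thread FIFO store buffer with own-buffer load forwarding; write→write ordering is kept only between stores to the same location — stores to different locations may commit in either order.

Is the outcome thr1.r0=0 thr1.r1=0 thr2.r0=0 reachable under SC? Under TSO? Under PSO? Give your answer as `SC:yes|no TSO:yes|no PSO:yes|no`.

outcome vector order: (thr1.r0,thr1.r1,thr2.r0)
under SC → <0 0 1>, <0 0 2>, <0 1 0>, <0 1 1>, <0 1 2>, <1 1 0>, <1 1 1>, <1 1 2>
under TSO → <0 0 0>, <0 0 1>, <0 0 2>, <0 1 0>, <0 1 1>, <0 1 2>, <1 1 0>, <1 1 1>, <1 1 2>
under PSO → <0 0 0>, <0 0 1>, <0 0 2>, <0 1 0>, <0 1 1>, <0 1 2>, <1 1 0>, <1 1 1>, <1 1 2>
target <0 0 0> ∈ {TSO,PSO}

SC:no TSO:yes PSO:yes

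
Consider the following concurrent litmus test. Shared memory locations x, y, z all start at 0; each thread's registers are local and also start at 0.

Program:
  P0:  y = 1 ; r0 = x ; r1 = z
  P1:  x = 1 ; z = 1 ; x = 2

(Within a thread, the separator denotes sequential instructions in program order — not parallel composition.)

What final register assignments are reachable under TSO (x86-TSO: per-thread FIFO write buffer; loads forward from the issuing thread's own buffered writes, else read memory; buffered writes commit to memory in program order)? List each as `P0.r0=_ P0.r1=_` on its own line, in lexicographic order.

outcome vector order: (P0.r0,P0.r1)
|TSO outcomes| = 5

P0.r0=0 P0.r1=0
P0.r0=0 P0.r1=1
P0.r0=1 P0.r1=0
P0.r0=1 P0.r1=1
P0.r0=2 P0.r1=1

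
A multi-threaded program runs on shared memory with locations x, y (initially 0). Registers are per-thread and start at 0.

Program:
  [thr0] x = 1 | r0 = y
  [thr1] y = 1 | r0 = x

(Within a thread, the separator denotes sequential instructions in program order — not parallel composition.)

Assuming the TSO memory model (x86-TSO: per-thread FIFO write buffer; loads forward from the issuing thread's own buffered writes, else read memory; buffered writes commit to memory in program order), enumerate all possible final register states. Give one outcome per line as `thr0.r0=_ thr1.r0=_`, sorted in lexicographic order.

outcome vector order: (thr0.r0,thr1.r0)
|TSO outcomes| = 4

thr0.r0=0 thr1.r0=0
thr0.r0=0 thr1.r0=1
thr0.r0=1 thr1.r0=0
thr0.r0=1 thr1.r0=1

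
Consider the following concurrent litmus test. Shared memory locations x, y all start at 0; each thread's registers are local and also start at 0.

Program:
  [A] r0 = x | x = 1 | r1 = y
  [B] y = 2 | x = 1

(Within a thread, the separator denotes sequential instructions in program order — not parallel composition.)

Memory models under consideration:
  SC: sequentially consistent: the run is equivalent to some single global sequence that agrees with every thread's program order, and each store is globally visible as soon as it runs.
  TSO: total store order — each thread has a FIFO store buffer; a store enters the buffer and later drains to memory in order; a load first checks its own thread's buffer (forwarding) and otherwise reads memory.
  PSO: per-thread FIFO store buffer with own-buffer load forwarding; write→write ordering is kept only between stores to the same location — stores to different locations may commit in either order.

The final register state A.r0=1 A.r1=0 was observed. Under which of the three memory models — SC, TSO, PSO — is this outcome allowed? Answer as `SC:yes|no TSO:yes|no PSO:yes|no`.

SC:no TSO:no PSO:yes

outcome vector order: (A.r0,A.r1)
under SC → (0,0); (0,2); (1,2)
under TSO → (0,0); (0,2); (1,2)
under PSO → (0,0); (0,2); (1,0); (1,2)
target (1,0) ∈ {PSO}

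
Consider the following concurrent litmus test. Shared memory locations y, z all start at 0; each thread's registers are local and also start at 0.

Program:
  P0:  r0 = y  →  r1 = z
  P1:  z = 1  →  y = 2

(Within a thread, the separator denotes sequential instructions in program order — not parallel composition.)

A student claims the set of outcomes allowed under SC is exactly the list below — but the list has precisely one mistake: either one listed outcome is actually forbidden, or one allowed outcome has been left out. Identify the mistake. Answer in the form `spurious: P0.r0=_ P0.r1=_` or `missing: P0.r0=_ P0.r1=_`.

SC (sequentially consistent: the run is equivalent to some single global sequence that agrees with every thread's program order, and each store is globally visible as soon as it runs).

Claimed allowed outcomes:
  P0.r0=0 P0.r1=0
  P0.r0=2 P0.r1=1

outcome vector order: (P0.r0,P0.r1)
SC: 3 outcomes — {(0,0) (0,1) (2,1)}
SC∖claimed = {(0,1)}

missing: P0.r0=0 P0.r1=1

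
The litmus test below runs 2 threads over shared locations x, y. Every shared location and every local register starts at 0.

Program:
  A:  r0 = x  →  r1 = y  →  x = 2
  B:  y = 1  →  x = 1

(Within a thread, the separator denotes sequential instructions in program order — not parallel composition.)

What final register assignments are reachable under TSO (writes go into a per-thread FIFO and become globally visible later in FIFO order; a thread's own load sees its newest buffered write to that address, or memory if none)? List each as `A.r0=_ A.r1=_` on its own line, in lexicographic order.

A.r0=0 A.r1=0
A.r0=0 A.r1=1
A.r0=1 A.r1=1

outcome vector order: (A.r0,A.r1)
|TSO outcomes| = 3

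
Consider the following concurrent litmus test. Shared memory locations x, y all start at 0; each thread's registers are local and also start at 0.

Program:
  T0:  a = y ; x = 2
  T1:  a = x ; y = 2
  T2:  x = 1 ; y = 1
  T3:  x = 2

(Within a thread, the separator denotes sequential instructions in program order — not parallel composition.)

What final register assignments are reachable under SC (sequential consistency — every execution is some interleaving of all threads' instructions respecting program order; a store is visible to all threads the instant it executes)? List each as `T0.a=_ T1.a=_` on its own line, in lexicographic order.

outcome vector order: (T0.a,T1.a)
|SC outcomes| = 9

T0.a=0 T1.a=0
T0.a=0 T1.a=1
T0.a=0 T1.a=2
T0.a=1 T1.a=0
T0.a=1 T1.a=1
T0.a=1 T1.a=2
T0.a=2 T1.a=0
T0.a=2 T1.a=1
T0.a=2 T1.a=2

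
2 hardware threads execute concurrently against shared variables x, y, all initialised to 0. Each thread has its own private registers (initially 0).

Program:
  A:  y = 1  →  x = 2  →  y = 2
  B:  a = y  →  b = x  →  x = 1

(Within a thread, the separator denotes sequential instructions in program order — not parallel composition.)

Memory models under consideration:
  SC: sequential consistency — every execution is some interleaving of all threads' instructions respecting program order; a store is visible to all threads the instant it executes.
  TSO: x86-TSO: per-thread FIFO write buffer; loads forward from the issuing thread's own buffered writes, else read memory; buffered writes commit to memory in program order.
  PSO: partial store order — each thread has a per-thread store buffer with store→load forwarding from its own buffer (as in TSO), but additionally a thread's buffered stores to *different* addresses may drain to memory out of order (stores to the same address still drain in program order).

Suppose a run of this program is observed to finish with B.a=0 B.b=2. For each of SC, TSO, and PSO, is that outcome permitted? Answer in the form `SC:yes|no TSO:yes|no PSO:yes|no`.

SC:yes TSO:yes PSO:yes

outcome vector order: (B.a,B.b)
under SC → 00 02 10 12 22
under TSO → 00 02 10 12 22
under PSO → 00 02 10 12 20 22
target 02 ∈ {SC,TSO,PSO}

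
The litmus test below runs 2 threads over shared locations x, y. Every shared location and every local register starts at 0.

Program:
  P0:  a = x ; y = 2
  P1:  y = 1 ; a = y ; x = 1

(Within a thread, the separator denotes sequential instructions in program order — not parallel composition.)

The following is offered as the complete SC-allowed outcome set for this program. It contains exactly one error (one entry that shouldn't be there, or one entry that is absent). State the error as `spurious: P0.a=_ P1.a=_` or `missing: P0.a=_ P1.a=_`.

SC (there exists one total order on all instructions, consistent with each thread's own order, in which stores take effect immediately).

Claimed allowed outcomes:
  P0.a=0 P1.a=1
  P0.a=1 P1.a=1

missing: P0.a=0 P1.a=2

outcome vector order: (P0.a,P1.a)
under SC → <0 1>; <0 2>; <1 1>
SC∖claimed = {<0 2>}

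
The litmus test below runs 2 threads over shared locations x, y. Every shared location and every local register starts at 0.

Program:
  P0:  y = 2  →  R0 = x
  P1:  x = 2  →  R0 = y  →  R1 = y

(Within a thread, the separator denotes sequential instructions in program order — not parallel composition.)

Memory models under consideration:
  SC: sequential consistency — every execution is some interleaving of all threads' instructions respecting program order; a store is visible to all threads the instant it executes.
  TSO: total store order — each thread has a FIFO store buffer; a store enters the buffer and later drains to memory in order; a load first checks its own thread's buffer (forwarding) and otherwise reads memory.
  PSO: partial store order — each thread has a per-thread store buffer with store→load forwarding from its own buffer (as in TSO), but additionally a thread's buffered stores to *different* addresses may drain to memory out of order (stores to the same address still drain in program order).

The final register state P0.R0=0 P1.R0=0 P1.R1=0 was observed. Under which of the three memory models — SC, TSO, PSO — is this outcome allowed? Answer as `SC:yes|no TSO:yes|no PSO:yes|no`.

outcome vector order: (P0.R0,P1.R0,P1.R1)
SC: 4 outcomes — {022; 200; 202; 222}
TSO: 6 outcomes — {000; 002; 022; 200; 202; 222}
PSO: 6 outcomes — {000; 002; 022; 200; 202; 222}
target 000 ∈ {TSO,PSO}

SC:no TSO:yes PSO:yes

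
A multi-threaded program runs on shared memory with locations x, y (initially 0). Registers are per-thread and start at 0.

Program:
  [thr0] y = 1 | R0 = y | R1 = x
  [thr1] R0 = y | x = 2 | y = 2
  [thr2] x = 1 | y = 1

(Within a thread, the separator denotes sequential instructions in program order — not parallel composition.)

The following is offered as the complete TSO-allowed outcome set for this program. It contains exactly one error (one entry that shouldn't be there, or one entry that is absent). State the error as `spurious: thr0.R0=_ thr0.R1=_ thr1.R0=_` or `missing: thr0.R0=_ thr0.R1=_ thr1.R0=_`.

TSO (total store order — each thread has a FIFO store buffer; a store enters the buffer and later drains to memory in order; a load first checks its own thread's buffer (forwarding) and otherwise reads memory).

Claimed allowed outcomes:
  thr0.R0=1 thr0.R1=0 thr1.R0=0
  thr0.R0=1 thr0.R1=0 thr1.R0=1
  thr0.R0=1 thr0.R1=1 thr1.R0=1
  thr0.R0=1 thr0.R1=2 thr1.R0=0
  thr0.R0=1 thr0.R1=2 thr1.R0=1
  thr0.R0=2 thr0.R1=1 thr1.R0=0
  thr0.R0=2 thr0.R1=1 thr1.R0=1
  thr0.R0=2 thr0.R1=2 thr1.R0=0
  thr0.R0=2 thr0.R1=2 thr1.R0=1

outcome vector order: (thr0.R0,thr0.R1,thr1.R0)
under TSO → (1,0,0) (1,0,1) (1,1,0) (1,1,1) (1,2,0) (1,2,1) (2,1,0) (2,1,1) (2,2,0) (2,2,1)
TSO∖claimed = {(1,1,0)}

missing: thr0.R0=1 thr0.R1=1 thr1.R0=0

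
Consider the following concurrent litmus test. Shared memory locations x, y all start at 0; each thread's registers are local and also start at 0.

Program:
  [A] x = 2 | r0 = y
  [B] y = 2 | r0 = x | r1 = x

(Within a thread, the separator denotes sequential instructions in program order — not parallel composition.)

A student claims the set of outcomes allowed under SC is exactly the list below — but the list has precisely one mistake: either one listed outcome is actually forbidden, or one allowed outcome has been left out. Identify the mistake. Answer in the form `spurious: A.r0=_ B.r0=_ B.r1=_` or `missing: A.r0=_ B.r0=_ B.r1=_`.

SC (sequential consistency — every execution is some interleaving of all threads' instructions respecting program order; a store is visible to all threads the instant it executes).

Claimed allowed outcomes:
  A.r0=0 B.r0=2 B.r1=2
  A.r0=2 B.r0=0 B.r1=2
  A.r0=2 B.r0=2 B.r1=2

missing: A.r0=2 B.r0=0 B.r1=0

outcome vector order: (A.r0,B.r0,B.r1)
SC (4): (0,2,2) (2,0,0) (2,0,2) (2,2,2)
SC∖claimed = {(2,0,0)}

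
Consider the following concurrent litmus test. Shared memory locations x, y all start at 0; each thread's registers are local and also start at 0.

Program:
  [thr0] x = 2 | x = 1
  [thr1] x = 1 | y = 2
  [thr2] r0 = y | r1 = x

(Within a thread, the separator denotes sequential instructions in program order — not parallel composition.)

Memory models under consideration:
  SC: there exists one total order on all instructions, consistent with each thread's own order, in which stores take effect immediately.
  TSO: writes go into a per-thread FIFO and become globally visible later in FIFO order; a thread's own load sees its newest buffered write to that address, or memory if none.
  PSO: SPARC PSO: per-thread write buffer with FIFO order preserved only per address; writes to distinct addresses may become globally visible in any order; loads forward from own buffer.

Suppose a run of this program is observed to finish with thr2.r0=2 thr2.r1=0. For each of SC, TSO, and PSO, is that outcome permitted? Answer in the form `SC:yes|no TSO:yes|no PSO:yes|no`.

outcome vector order: (thr2.r0,thr2.r1)
[SC] allowed = {0/0; 0/1; 0/2; 2/1; 2/2}
[TSO] allowed = {0/0; 0/1; 0/2; 2/1; 2/2}
[PSO] allowed = {0/0; 0/1; 0/2; 2/0; 2/1; 2/2}
target 2/0 ∈ {PSO}

SC:no TSO:no PSO:yes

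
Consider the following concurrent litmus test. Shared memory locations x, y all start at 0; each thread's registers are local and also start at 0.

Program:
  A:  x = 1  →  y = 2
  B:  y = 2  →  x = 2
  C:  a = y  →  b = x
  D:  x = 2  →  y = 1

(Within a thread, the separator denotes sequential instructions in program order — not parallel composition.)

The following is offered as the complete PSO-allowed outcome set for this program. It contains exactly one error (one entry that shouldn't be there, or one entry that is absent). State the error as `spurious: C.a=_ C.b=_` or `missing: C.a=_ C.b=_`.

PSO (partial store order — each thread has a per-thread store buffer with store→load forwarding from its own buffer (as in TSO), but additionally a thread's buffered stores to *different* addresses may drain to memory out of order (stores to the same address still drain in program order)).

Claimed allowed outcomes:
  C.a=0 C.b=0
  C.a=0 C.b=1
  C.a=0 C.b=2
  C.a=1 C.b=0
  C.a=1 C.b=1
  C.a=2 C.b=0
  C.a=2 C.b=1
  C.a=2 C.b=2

outcome vector order: (C.a,C.b)
under PSO → 0/0, 0/1, 0/2, 1/0, 1/1, 1/2, 2/0, 2/1, 2/2
PSO∖claimed = {1/2}

missing: C.a=1 C.b=2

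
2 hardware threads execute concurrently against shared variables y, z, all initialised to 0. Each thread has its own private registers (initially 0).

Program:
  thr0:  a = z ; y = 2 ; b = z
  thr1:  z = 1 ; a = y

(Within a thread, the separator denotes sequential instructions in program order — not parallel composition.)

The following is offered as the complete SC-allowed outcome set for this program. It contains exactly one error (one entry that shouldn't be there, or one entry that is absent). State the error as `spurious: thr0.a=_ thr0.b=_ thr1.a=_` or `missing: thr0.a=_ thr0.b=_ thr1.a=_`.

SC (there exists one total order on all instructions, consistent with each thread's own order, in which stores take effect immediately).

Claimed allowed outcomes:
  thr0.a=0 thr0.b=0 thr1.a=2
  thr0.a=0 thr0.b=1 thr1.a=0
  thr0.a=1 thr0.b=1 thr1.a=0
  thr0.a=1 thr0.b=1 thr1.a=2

missing: thr0.a=0 thr0.b=1 thr1.a=2

outcome vector order: (thr0.a,thr0.b,thr1.a)
SC (5): <0 0 2>; <0 1 0>; <0 1 2>; <1 1 0>; <1 1 2>
SC∖claimed = {<0 1 2>}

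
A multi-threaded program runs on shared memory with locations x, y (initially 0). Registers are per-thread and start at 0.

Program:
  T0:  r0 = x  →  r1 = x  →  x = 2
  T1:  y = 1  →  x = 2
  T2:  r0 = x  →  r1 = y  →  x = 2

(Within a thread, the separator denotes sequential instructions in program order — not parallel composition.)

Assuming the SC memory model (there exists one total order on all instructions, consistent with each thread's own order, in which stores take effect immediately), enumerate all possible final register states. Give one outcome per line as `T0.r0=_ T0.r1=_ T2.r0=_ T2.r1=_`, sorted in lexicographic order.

T0.r0=0 T0.r1=0 T2.r0=0 T2.r1=0
T0.r0=0 T0.r1=0 T2.r0=0 T2.r1=1
T0.r0=0 T0.r1=0 T2.r0=2 T2.r1=0
T0.r0=0 T0.r1=0 T2.r0=2 T2.r1=1
T0.r0=0 T0.r1=2 T2.r0=0 T2.r1=0
T0.r0=0 T0.r1=2 T2.r0=0 T2.r1=1
T0.r0=0 T0.r1=2 T2.r0=2 T2.r1=1
T0.r0=2 T0.r1=2 T2.r0=0 T2.r1=0
T0.r0=2 T0.r1=2 T2.r0=0 T2.r1=1
T0.r0=2 T0.r1=2 T2.r0=2 T2.r1=1

outcome vector order: (T0.r0,T0.r1,T2.r0,T2.r1)
|SC outcomes| = 10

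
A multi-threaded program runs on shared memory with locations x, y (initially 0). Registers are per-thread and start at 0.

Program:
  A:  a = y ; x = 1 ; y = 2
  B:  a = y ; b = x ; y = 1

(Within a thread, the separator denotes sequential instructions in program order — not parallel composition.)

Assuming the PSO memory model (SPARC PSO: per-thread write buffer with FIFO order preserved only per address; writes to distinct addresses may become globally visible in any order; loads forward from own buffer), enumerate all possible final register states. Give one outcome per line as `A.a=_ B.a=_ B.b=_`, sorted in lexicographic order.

A.a=0 B.a=0 B.b=0
A.a=0 B.a=0 B.b=1
A.a=0 B.a=2 B.b=0
A.a=0 B.a=2 B.b=1
A.a=1 B.a=0 B.b=0

outcome vector order: (A.a,B.a,B.b)
|PSO outcomes| = 5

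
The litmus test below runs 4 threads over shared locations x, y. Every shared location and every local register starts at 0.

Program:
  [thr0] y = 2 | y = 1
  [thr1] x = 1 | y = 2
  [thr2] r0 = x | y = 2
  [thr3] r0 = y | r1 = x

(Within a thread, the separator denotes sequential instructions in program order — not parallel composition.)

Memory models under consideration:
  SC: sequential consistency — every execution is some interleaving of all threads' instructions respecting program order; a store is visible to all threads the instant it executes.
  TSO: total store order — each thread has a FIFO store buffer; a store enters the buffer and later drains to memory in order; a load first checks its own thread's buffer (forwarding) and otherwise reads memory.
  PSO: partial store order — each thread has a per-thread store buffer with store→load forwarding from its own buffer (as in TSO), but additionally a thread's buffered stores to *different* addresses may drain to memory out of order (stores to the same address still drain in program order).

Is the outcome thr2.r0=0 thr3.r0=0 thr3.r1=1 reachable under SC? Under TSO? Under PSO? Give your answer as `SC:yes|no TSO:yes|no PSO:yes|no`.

outcome vector order: (thr2.r0,thr3.r0,thr3.r1)
SC (12): 000 001 010 011 020 021 100 101 110 111 120 121
TSO (12): 000 001 010 011 020 021 100 101 110 111 120 121
PSO (12): 000 001 010 011 020 021 100 101 110 111 120 121
target 001 ∈ {SC,TSO,PSO}

SC:yes TSO:yes PSO:yes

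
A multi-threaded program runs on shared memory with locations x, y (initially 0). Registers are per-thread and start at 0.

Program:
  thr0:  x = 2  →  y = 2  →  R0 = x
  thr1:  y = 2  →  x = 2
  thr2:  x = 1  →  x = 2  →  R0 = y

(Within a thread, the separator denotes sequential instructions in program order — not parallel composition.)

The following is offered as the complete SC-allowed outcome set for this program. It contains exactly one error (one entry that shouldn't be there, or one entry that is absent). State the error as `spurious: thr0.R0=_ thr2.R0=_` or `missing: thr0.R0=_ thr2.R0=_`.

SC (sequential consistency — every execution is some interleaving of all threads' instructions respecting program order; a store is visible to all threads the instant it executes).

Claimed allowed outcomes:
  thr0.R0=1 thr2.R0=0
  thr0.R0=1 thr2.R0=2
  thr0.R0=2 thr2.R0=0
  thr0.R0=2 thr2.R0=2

spurious: thr0.R0=1 thr2.R0=0

outcome vector order: (thr0.R0,thr2.R0)
SC (3): <1 2>; <2 0>; <2 2>
claimed∖SC = {<1 0>}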